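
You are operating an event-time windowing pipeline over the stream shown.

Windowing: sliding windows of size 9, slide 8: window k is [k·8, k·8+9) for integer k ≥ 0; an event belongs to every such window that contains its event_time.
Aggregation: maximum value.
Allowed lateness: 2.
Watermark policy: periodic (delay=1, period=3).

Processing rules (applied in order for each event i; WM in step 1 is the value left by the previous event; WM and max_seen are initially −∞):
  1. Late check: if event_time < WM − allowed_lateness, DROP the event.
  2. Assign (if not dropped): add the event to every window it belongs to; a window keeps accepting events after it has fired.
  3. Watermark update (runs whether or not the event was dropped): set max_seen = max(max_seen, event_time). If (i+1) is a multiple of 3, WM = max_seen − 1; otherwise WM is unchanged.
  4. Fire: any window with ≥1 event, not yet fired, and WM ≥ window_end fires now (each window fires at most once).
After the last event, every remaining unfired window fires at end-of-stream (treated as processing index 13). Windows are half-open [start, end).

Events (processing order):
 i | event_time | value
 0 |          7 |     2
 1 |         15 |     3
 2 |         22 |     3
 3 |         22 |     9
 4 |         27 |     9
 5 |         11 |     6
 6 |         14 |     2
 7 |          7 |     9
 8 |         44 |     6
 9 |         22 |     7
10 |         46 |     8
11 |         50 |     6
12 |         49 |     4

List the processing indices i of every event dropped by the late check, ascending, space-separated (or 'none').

5 6 7 9

i=0 t=7 v=2: → [0,9); WM=−∞
i=1 t=15 v=3: → [8,17); WM=−∞
i=2 t=22 v=3: → [16,25); WM=21; [0,9) fires=2 [8,17) fires=3
i=3 t=22 v=9: → [16,25); WM=21
i=4 t=27 v=9: → [24,33); WM=21
i=5 t=11 v=6: DROP (t<21-2); WM=26; [16,25) fires=9
i=6 t=14 v=2: DROP (t<26-2); WM=26
i=7 t=7 v=9: DROP (t<26-2); WM=26
i=8 t=44 v=6: → [40,49); WM=43; [24,33) fires=9
i=9 t=22 v=7: DROP (t<43-2); WM=43
i=10 t=46 v=8: → [40,49); WM=43
i=11 t=50 v=6: → [48,57); WM=49; [40,49) fires=8
i=12 t=49 v=4: → [48,57); WM=49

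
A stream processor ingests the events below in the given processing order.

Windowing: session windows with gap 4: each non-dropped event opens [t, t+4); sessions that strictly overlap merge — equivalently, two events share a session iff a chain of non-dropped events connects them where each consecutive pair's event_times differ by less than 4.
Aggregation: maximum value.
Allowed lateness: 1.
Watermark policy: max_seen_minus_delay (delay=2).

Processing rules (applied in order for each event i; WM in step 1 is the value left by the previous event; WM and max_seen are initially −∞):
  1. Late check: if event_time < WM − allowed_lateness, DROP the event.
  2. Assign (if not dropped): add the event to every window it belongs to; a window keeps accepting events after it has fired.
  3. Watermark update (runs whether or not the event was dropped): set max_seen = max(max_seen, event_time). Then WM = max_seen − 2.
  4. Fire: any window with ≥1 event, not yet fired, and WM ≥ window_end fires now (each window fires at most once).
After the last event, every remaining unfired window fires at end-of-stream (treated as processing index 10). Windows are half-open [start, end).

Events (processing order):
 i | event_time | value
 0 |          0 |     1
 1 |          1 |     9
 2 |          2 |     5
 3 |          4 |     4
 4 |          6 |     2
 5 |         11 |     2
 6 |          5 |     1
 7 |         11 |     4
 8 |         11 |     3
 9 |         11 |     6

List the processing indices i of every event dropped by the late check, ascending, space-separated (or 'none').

6

i=0 t=0 v=1: → [0,4); WM=-2
i=1 t=1 v=9: → [0,5); WM=-1
i=2 t=2 v=5: → [0,6); WM=0
i=3 t=4 v=4: → [0,8); WM=2
i=4 t=6 v=2: → [0,10); WM=4
i=5 t=11 v=2: → [11,15); WM=9
i=6 t=5 v=1: DROP (t<9-1); WM=9
i=7 t=11 v=4: → [11,15); WM=9
i=8 t=11 v=3: → [11,15); WM=9
i=9 t=11 v=6: → [11,15); WM=9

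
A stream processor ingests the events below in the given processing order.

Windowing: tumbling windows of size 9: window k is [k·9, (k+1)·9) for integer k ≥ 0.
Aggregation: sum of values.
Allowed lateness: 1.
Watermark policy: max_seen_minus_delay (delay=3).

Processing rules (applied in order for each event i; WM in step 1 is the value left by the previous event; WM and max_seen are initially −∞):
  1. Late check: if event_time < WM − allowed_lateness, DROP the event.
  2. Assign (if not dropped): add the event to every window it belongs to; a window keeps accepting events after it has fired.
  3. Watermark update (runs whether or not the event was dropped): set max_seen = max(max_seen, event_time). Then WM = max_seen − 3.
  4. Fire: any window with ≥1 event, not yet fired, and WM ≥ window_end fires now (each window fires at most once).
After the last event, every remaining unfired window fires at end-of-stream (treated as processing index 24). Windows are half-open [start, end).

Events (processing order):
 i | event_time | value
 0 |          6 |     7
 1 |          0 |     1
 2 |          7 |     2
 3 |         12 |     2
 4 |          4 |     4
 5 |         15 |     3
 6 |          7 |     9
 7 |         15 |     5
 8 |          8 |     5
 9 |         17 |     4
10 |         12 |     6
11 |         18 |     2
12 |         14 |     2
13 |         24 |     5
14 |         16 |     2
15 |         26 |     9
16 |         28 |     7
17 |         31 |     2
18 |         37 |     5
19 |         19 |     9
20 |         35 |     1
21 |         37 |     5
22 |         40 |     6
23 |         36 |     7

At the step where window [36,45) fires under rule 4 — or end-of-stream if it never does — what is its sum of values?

23

i=0 t=6 v=7: → [0,9); WM=3
i=1 t=0 v=1: DROP (t<3-1); WM=3
i=2 t=7 v=2: → [0,9); WM=4
i=3 t=12 v=2: → [9,18); WM=9; [0,9) fires=9
i=4 t=4 v=4: DROP (t<9-1); WM=9
i=5 t=15 v=3: → [9,18); WM=12
i=6 t=7 v=9: DROP (t<12-1); WM=12
i=7 t=15 v=5: → [9,18); WM=12
i=8 t=8 v=5: DROP (t<12-1); WM=12
i=9 t=17 v=4: → [9,18); WM=14
i=10 t=12 v=6: DROP (t<14-1); WM=14
i=11 t=18 v=2: → [18,27); WM=15
i=12 t=14 v=2: → [9,18); WM=15
i=13 t=24 v=5: → [18,27); WM=21; [9,18) fires=16
i=14 t=16 v=2: DROP (t<21-1); WM=21
i=15 t=26 v=9: → [18,27); WM=23
i=16 t=28 v=7: → [27,36); WM=25
i=17 t=31 v=2: → [27,36); WM=28; [18,27) fires=16
i=18 t=37 v=5: → [36,45); WM=34
i=19 t=19 v=9: DROP (t<34-1); WM=34
i=20 t=35 v=1: → [27,36); WM=34
i=21 t=37 v=5: → [36,45); WM=34
i=22 t=40 v=6: → [36,45); WM=37; [27,36) fires=10
i=23 t=36 v=7: → [36,45); WM=37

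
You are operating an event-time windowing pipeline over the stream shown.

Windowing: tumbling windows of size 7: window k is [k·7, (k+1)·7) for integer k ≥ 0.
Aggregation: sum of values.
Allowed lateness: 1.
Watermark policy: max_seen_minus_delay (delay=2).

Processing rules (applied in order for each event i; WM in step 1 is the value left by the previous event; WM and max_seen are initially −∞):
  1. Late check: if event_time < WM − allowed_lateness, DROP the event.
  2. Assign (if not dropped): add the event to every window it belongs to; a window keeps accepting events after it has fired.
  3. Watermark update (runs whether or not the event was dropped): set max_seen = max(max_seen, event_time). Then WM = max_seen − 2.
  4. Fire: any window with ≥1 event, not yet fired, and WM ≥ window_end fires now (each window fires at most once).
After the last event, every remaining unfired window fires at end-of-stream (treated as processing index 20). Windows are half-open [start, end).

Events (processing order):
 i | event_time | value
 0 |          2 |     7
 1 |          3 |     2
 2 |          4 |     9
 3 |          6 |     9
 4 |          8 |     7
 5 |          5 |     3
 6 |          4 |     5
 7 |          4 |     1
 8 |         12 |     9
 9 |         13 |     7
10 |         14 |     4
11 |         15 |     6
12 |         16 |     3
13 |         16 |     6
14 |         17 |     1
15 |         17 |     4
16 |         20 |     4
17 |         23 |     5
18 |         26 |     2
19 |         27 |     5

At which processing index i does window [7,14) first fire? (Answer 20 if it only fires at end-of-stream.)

i=0 t=2 v=7: → [0,7); WM=0
i=1 t=3 v=2: → [0,7); WM=1
i=2 t=4 v=9: → [0,7); WM=2
i=3 t=6 v=9: → [0,7); WM=4
i=4 t=8 v=7: → [7,14); WM=6
i=5 t=5 v=3: → [0,7); WM=6
i=6 t=4 v=5: DROP (t<6-1); WM=6
i=7 t=4 v=1: DROP (t<6-1); WM=6
i=8 t=12 v=9: → [7,14); WM=10; [0,7) fires=30
i=9 t=13 v=7: → [7,14); WM=11
i=10 t=14 v=4: → [14,21); WM=12
i=11 t=15 v=6: → [14,21); WM=13
i=12 t=16 v=3: → [14,21); WM=14; [7,14) fires=23
i=13 t=16 v=6: → [14,21); WM=14
i=14 t=17 v=1: → [14,21); WM=15
i=15 t=17 v=4: → [14,21); WM=15
i=16 t=20 v=4: → [14,21); WM=18
i=17 t=23 v=5: → [21,28); WM=21; [14,21) fires=28
i=18 t=26 v=2: → [21,28); WM=24
i=19 t=27 v=5: → [21,28); WM=25

12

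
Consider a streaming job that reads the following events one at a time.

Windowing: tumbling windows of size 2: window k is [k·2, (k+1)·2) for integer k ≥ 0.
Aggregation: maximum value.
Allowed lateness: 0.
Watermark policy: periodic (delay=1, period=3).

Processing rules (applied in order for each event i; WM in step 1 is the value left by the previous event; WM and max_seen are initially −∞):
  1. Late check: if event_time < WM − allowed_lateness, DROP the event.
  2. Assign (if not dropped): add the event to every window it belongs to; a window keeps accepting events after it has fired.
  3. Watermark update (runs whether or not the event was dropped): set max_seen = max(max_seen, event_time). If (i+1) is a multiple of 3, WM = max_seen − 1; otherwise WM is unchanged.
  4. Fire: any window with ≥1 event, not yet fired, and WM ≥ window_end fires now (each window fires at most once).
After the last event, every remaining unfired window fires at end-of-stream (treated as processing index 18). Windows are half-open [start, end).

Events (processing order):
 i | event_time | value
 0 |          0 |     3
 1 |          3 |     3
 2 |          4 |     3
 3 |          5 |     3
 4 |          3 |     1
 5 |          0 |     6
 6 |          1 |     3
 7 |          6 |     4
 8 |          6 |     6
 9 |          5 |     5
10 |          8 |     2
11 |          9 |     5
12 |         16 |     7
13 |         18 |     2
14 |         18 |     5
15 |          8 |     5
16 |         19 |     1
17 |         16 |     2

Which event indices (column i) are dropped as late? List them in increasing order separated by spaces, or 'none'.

i=0 t=0 v=3: → [0,2); WM=−∞
i=1 t=3 v=3: → [2,4); WM=−∞
i=2 t=4 v=3: → [4,6); WM=3; [0,2) fires=3
i=3 t=5 v=3: → [4,6); WM=3
i=4 t=3 v=1: → [2,4); WM=3
i=5 t=0 v=6: DROP (t<3-0); WM=4; [2,4) fires=3
i=6 t=1 v=3: DROP (t<4-0); WM=4
i=7 t=6 v=4: → [6,8); WM=4
i=8 t=6 v=6: → [6,8); WM=5
i=9 t=5 v=5: → [4,6); WM=5
i=10 t=8 v=2: → [8,10); WM=5
i=11 t=9 v=5: → [8,10); WM=8; [4,6) fires=5 [6,8) fires=6
i=12 t=16 v=7: → [16,18); WM=8
i=13 t=18 v=2: → [18,20); WM=8
i=14 t=18 v=5: → [18,20); WM=17; [8,10) fires=5
i=15 t=8 v=5: DROP (t<17-0); WM=17
i=16 t=19 v=1: → [18,20); WM=17
i=17 t=16 v=2: DROP (t<17-0); WM=18; [16,18) fires=7

5 6 15 17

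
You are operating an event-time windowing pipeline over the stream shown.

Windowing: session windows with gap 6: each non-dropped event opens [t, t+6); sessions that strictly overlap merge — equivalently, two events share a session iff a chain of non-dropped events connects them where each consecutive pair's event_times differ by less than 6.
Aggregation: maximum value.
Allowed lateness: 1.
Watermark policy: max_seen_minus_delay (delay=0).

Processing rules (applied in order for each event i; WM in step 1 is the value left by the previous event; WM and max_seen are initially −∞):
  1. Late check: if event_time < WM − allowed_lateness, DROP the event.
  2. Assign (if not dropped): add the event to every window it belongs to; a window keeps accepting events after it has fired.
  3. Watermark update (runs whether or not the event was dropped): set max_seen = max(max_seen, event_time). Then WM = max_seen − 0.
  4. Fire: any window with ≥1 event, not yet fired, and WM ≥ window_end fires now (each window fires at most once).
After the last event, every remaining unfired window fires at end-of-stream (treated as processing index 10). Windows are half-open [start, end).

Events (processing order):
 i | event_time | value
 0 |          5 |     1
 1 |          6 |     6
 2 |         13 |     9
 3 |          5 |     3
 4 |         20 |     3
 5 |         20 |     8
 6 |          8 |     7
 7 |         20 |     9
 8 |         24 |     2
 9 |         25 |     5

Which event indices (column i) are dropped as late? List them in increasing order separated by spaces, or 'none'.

i=0 t=5 v=1: → [5,11); WM=5
i=1 t=6 v=6: → [5,12); WM=6
i=2 t=13 v=9: → [13,19); WM=13
i=3 t=5 v=3: DROP (t<13-1); WM=13
i=4 t=20 v=3: → [20,26); WM=20
i=5 t=20 v=8: → [20,26); WM=20
i=6 t=8 v=7: DROP (t<20-1); WM=20
i=7 t=20 v=9: → [20,26); WM=20
i=8 t=24 v=2: → [20,30); WM=24
i=9 t=25 v=5: → [20,31); WM=25

3 6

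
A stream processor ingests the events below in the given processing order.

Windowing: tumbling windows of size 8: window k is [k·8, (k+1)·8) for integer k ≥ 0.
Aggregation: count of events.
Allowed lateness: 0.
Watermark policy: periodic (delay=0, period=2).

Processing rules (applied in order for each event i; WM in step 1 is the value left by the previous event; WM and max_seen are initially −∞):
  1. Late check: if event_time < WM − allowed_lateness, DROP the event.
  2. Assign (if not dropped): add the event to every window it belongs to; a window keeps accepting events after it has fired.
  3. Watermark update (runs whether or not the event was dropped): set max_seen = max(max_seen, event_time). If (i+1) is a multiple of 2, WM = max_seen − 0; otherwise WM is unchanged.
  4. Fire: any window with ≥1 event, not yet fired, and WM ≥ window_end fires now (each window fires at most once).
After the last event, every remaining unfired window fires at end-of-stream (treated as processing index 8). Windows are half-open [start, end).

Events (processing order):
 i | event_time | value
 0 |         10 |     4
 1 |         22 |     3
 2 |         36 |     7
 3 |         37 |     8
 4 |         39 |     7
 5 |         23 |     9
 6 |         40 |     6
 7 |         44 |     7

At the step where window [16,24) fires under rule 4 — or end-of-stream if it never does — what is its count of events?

i=0 t=10 v=4: → [8,16); WM=−∞
i=1 t=22 v=3: → [16,24); WM=22; [8,16) fires=1
i=2 t=36 v=7: → [32,40); WM=22
i=3 t=37 v=8: → [32,40); WM=37; [16,24) fires=1
i=4 t=39 v=7: → [32,40); WM=37
i=5 t=23 v=9: DROP (t<37-0); WM=39
i=6 t=40 v=6: → [40,48); WM=39
i=7 t=44 v=7: → [40,48); WM=44; [32,40) fires=3

1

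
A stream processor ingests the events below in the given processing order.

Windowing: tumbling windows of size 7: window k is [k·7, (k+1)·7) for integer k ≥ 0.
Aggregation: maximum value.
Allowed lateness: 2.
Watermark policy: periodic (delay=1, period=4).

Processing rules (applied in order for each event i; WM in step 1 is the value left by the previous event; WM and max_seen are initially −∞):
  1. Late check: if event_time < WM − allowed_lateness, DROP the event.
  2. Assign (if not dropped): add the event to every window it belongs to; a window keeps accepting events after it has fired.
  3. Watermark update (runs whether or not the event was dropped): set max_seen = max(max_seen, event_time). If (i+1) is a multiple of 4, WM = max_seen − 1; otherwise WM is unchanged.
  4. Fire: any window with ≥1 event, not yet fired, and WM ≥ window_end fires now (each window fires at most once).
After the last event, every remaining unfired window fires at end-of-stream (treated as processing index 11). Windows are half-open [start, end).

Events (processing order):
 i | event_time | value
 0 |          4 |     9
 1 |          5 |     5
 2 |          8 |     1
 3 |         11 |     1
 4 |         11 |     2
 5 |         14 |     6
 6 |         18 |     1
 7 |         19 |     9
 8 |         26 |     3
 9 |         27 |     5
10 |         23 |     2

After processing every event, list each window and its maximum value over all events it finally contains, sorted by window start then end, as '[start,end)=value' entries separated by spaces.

[0,7)=9 [7,14)=2 [14,21)=9 [21,28)=5

i=0 t=4 v=9: → [0,7); WM=−∞
i=1 t=5 v=5: → [0,7); WM=−∞
i=2 t=8 v=1: → [7,14); WM=−∞
i=3 t=11 v=1: → [7,14); WM=10; [0,7) fires=9
i=4 t=11 v=2: → [7,14); WM=10
i=5 t=14 v=6: → [14,21); WM=10
i=6 t=18 v=1: → [14,21); WM=10
i=7 t=19 v=9: → [14,21); WM=18; [7,14) fires=2
i=8 t=26 v=3: → [21,28); WM=18
i=9 t=27 v=5: → [21,28); WM=18
i=10 t=23 v=2: → [21,28); WM=18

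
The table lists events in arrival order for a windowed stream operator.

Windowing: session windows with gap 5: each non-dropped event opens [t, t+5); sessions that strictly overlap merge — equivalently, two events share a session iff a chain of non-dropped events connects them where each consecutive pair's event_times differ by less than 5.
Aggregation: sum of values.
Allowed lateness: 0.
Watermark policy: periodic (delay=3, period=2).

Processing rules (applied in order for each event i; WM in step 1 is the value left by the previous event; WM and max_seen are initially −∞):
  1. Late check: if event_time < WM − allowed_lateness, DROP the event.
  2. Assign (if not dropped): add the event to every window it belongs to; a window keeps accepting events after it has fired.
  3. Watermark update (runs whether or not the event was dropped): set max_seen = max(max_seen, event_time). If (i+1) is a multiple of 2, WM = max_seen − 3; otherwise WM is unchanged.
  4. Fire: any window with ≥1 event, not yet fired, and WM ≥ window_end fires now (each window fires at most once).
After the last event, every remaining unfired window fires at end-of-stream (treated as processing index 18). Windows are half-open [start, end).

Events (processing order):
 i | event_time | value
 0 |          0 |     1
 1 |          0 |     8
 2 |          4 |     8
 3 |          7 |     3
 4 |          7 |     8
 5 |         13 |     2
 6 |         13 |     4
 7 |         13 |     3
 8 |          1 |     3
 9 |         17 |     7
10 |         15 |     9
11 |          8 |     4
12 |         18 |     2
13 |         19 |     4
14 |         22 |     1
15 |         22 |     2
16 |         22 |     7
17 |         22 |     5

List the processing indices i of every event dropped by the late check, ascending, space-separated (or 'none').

8 11

i=0 t=0 v=1: → [0,5); WM=−∞
i=1 t=0 v=8: → [0,5); WM=-3
i=2 t=4 v=8: → [0,9); WM=-3
i=3 t=7 v=3: → [0,12); WM=4
i=4 t=7 v=8: → [0,12); WM=4
i=5 t=13 v=2: → [13,18); WM=10
i=6 t=13 v=4: → [13,18); WM=10
i=7 t=13 v=3: → [13,18); WM=10
i=8 t=1 v=3: DROP (t<10-0); WM=10
i=9 t=17 v=7: → [13,22); WM=14
i=10 t=15 v=9: → [13,22); WM=14
i=11 t=8 v=4: DROP (t<14-0); WM=14
i=12 t=18 v=2: → [13,23); WM=14
i=13 t=19 v=4: → [13,24); WM=16
i=14 t=22 v=1: → [13,27); WM=16
i=15 t=22 v=2: → [13,27); WM=19
i=16 t=22 v=7: → [13,27); WM=19
i=17 t=22 v=5: → [13,27); WM=19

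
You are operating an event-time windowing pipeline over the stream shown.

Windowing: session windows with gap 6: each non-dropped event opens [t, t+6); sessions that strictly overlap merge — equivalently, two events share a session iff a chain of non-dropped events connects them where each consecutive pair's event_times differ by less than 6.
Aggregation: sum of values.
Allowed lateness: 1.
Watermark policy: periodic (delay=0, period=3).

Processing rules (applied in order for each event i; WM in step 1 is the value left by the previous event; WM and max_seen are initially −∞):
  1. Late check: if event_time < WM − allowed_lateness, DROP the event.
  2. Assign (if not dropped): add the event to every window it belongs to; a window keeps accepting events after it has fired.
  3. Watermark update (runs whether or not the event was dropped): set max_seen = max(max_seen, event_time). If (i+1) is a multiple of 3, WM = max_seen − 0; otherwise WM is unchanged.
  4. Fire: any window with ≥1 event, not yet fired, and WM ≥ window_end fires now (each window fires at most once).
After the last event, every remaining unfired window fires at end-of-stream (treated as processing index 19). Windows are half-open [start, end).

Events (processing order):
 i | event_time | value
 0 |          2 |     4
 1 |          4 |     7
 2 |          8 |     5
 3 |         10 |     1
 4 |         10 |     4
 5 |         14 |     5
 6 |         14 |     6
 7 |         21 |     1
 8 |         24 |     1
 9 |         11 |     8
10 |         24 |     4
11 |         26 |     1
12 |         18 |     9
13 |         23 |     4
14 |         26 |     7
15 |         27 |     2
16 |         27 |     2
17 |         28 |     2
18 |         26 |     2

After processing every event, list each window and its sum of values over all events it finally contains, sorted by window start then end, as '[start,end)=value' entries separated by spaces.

i=0 t=2 v=4: → [2,8); WM=−∞
i=1 t=4 v=7: → [2,10); WM=−∞
i=2 t=8 v=5: → [2,14); WM=8
i=3 t=10 v=1: → [2,16); WM=8
i=4 t=10 v=4: → [2,16); WM=8
i=5 t=14 v=5: → [2,20); WM=14
i=6 t=14 v=6: → [2,20); WM=14
i=7 t=21 v=1: → [21,27); WM=14
i=8 t=24 v=1: → [21,30); WM=24
i=9 t=11 v=8: DROP (t<24-1); WM=24
i=10 t=24 v=4: → [21,30); WM=24
i=11 t=26 v=1: → [21,32); WM=26
i=12 t=18 v=9: DROP (t<26-1); WM=26
i=13 t=23 v=4: DROP (t<26-1); WM=26
i=14 t=26 v=7: → [21,32); WM=26
i=15 t=27 v=2: → [21,33); WM=26
i=16 t=27 v=2: → [21,33); WM=26
i=17 t=28 v=2: → [21,34); WM=28
i=18 t=26 v=2: DROP (t<28-1); WM=28

[2,20)=32 [21,34)=20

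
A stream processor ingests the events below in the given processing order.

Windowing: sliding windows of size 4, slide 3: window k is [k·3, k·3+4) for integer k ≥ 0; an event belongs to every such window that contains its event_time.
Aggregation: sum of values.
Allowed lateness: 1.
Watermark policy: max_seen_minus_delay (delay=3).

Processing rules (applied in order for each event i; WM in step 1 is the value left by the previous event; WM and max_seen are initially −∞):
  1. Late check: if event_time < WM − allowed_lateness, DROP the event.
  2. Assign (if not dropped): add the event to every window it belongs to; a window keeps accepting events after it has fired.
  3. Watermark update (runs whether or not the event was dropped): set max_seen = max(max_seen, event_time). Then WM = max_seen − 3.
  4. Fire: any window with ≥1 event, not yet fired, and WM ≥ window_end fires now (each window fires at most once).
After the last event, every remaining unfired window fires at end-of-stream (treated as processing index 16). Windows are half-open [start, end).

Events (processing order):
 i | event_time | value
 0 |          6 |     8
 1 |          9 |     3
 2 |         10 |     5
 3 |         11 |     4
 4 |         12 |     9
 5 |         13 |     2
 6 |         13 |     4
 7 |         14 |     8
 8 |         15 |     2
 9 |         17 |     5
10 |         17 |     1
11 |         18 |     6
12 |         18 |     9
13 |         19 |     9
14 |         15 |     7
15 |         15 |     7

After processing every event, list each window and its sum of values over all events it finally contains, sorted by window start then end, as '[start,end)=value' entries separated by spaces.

i=0 t=6 v=8: → [6,10),[3,7); WM=3
i=1 t=9 v=3: → [9,13),[6,10); WM=6
i=2 t=10 v=5: → [9,13); WM=7; [3,7) fires=8
i=3 t=11 v=4: → [9,13); WM=8
i=4 t=12 v=9: → [12,16),[9,13); WM=9
i=5 t=13 v=2: → [12,16); WM=10; [6,10) fires=11
i=6 t=13 v=4: → [12,16); WM=10
i=7 t=14 v=8: → [12,16); WM=11
i=8 t=15 v=2: → [15,19),[12,16); WM=12
i=9 t=17 v=5: → [15,19); WM=14; [9,13) fires=21
i=10 t=17 v=1: → [15,19); WM=14
i=11 t=18 v=6: → [18,22),[15,19); WM=15
i=12 t=18 v=9: → [18,22),[15,19); WM=15
i=13 t=19 v=9: → [18,22); WM=16; [12,16) fires=25
i=14 t=15 v=7: → [15,19),[12,16); WM=16
i=15 t=15 v=7: → [15,19),[12,16); WM=16

[3,7)=8 [6,10)=11 [9,13)=21 [12,16)=39 [15,19)=37 [18,22)=24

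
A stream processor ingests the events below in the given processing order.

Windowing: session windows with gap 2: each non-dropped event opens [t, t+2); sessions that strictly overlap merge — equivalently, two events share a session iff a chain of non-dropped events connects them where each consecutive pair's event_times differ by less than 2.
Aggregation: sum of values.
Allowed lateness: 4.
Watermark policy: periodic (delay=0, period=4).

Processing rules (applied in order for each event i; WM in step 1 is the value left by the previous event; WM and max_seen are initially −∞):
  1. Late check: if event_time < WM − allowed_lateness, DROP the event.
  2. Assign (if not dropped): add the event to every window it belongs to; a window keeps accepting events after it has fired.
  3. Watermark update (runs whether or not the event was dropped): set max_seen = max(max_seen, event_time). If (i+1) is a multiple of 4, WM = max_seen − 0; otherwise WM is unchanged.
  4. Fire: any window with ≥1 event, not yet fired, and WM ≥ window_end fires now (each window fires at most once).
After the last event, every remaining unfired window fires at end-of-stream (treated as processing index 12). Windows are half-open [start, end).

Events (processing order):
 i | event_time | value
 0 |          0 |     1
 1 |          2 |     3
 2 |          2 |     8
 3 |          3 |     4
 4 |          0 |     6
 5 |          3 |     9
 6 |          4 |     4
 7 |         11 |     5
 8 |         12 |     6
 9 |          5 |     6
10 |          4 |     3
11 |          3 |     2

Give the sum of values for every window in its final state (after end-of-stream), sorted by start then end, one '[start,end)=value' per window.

[0,2)=7 [2,6)=28 [11,14)=11

i=0 t=0 v=1: → [0,2); WM=−∞
i=1 t=2 v=3: → [2,4); WM=−∞
i=2 t=2 v=8: → [2,4); WM=−∞
i=3 t=3 v=4: → [2,5); WM=3
i=4 t=0 v=6: → [0,2); WM=3
i=5 t=3 v=9: → [2,5); WM=3
i=6 t=4 v=4: → [2,6); WM=3
i=7 t=11 v=5: → [11,13); WM=11
i=8 t=12 v=6: → [11,14); WM=11
i=9 t=5 v=6: DROP (t<11-4); WM=11
i=10 t=4 v=3: DROP (t<11-4); WM=11
i=11 t=3 v=2: DROP (t<11-4); WM=12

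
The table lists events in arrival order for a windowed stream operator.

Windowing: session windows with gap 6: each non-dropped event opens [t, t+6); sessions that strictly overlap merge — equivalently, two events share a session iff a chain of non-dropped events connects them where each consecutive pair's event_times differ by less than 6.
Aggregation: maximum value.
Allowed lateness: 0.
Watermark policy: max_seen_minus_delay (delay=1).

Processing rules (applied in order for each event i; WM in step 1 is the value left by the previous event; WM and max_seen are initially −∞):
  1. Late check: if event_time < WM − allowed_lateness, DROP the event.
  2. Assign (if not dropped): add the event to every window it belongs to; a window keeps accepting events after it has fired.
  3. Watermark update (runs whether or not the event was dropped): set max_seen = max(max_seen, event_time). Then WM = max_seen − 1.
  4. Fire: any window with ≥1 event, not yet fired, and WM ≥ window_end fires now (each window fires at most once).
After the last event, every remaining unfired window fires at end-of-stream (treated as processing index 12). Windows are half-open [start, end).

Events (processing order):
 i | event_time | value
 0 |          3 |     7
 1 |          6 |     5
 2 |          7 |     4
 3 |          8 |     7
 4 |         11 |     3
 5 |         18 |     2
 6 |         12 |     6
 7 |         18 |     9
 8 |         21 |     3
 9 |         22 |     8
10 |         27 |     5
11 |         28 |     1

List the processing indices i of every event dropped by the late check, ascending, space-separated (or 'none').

6

i=0 t=3 v=7: → [3,9); WM=2
i=1 t=6 v=5: → [3,12); WM=5
i=2 t=7 v=4: → [3,13); WM=6
i=3 t=8 v=7: → [3,14); WM=7
i=4 t=11 v=3: → [3,17); WM=10
i=5 t=18 v=2: → [18,24); WM=17
i=6 t=12 v=6: DROP (t<17-0); WM=17
i=7 t=18 v=9: → [18,24); WM=17
i=8 t=21 v=3: → [18,27); WM=20
i=9 t=22 v=8: → [18,28); WM=21
i=10 t=27 v=5: → [18,33); WM=26
i=11 t=28 v=1: → [18,34); WM=27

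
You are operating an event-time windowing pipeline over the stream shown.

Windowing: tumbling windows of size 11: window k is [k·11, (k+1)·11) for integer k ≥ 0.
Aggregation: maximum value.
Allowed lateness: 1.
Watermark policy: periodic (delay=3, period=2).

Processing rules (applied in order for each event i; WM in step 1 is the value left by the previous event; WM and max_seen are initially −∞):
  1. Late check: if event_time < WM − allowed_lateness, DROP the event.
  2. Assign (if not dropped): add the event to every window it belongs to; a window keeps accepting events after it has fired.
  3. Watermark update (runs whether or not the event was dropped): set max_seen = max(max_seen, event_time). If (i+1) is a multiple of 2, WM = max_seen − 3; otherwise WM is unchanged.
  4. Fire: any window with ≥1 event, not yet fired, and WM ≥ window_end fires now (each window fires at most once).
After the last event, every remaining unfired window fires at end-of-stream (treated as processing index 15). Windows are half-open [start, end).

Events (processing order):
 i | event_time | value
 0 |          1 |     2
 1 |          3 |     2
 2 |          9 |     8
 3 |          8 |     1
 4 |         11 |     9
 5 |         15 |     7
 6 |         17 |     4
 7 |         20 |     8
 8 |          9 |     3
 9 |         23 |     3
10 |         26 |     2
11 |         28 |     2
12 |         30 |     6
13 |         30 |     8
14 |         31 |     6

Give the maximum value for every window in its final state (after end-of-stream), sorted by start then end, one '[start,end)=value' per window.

[0,11)=8 [11,22)=9 [22,33)=8

i=0 t=1 v=2: → [0,11); WM=−∞
i=1 t=3 v=2: → [0,11); WM=0
i=2 t=9 v=8: → [0,11); WM=0
i=3 t=8 v=1: → [0,11); WM=6
i=4 t=11 v=9: → [11,22); WM=6
i=5 t=15 v=7: → [11,22); WM=12; [0,11) fires=8
i=6 t=17 v=4: → [11,22); WM=12
i=7 t=20 v=8: → [11,22); WM=17
i=8 t=9 v=3: DROP (t<17-1); WM=17
i=9 t=23 v=3: → [22,33); WM=20
i=10 t=26 v=2: → [22,33); WM=20
i=11 t=28 v=2: → [22,33); WM=25; [11,22) fires=9
i=12 t=30 v=6: → [22,33); WM=25
i=13 t=30 v=8: → [22,33); WM=27
i=14 t=31 v=6: → [22,33); WM=27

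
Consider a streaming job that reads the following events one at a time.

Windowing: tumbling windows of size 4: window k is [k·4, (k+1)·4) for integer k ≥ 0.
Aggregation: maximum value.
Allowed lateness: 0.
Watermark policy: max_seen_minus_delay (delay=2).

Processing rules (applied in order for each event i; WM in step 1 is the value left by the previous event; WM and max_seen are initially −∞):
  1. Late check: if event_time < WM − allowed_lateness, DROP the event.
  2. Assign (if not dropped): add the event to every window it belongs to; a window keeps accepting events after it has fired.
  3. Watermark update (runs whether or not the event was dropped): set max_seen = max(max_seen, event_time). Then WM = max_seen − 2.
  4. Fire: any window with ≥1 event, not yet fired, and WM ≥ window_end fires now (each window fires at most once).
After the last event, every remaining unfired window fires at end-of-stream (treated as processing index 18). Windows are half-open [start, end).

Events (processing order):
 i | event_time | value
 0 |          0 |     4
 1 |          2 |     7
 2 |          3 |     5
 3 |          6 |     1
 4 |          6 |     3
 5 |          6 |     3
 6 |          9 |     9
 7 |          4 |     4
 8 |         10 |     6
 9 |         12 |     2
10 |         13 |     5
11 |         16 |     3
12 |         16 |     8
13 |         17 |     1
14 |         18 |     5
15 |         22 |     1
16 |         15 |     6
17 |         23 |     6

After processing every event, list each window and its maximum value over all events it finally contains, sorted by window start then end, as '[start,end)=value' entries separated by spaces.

i=0 t=0 v=4: → [0,4); WM=-2
i=1 t=2 v=7: → [0,4); WM=0
i=2 t=3 v=5: → [0,4); WM=1
i=3 t=6 v=1: → [4,8); WM=4; [0,4) fires=7
i=4 t=6 v=3: → [4,8); WM=4
i=5 t=6 v=3: → [4,8); WM=4
i=6 t=9 v=9: → [8,12); WM=7
i=7 t=4 v=4: DROP (t<7-0); WM=7
i=8 t=10 v=6: → [8,12); WM=8; [4,8) fires=3
i=9 t=12 v=2: → [12,16); WM=10
i=10 t=13 v=5: → [12,16); WM=11
i=11 t=16 v=3: → [16,20); WM=14; [8,12) fires=9
i=12 t=16 v=8: → [16,20); WM=14
i=13 t=17 v=1: → [16,20); WM=15
i=14 t=18 v=5: → [16,20); WM=16; [12,16) fires=5
i=15 t=22 v=1: → [20,24); WM=20; [16,20) fires=8
i=16 t=15 v=6: DROP (t<20-0); WM=20
i=17 t=23 v=6: → [20,24); WM=21

[0,4)=7 [4,8)=3 [8,12)=9 [12,16)=5 [16,20)=8 [20,24)=6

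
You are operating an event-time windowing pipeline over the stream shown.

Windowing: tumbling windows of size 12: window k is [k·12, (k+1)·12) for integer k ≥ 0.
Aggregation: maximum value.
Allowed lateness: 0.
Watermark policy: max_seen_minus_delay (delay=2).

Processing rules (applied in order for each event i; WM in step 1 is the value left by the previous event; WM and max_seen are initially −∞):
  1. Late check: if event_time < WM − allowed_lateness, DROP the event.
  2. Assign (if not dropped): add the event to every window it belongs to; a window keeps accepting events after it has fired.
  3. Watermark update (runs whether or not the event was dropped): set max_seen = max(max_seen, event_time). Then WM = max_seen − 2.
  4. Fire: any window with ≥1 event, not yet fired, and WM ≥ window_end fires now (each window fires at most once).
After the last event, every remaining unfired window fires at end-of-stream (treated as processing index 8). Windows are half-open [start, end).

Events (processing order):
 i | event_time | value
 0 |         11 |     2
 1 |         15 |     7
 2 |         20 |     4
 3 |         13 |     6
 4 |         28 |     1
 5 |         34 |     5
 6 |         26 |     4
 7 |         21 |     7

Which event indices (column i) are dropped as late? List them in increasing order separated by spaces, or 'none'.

i=0 t=11 v=2: → [0,12); WM=9
i=1 t=15 v=7: → [12,24); WM=13; [0,12) fires=2
i=2 t=20 v=4: → [12,24); WM=18
i=3 t=13 v=6: DROP (t<18-0); WM=18
i=4 t=28 v=1: → [24,36); WM=26; [12,24) fires=7
i=5 t=34 v=5: → [24,36); WM=32
i=6 t=26 v=4: DROP (t<32-0); WM=32
i=7 t=21 v=7: DROP (t<32-0); WM=32

3 6 7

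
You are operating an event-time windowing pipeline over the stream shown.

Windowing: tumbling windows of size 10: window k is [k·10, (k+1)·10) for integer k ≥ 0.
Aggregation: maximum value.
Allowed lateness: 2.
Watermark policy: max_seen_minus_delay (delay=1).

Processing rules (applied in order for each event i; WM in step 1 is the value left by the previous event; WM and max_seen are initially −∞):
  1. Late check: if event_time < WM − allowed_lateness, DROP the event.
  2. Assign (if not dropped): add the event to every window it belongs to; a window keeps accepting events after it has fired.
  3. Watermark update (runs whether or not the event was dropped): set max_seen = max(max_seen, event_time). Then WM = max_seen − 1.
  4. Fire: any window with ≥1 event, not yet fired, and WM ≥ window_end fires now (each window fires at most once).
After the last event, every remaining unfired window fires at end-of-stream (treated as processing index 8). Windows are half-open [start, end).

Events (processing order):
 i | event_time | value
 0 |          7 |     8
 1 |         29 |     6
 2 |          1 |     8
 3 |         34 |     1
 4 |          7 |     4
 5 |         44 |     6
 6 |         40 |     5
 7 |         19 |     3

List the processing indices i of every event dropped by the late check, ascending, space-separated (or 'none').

i=0 t=7 v=8: → [0,10); WM=6
i=1 t=29 v=6: → [20,30); WM=28; [0,10) fires=8
i=2 t=1 v=8: DROP (t<28-2); WM=28
i=3 t=34 v=1: → [30,40); WM=33; [20,30) fires=6
i=4 t=7 v=4: DROP (t<33-2); WM=33
i=5 t=44 v=6: → [40,50); WM=43; [30,40) fires=1
i=6 t=40 v=5: DROP (t<43-2); WM=43
i=7 t=19 v=3: DROP (t<43-2); WM=43

2 4 6 7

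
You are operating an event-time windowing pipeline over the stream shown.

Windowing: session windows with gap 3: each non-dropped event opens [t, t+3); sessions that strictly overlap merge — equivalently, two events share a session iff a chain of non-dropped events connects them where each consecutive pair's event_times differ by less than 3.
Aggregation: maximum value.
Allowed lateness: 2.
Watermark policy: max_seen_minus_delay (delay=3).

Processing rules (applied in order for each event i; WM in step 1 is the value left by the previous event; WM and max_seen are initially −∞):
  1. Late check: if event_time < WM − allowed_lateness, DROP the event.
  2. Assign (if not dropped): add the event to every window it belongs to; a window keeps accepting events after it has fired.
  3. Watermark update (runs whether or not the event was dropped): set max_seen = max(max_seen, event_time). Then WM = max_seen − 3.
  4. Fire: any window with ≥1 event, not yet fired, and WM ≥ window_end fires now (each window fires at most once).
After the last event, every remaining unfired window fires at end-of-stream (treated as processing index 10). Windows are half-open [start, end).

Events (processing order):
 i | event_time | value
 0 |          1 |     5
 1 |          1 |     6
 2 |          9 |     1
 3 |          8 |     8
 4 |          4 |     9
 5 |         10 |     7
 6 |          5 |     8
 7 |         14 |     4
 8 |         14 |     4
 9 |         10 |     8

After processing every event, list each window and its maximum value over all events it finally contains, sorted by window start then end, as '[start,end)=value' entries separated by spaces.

i=0 t=1 v=5: → [1,4); WM=-2
i=1 t=1 v=6: → [1,4); WM=-2
i=2 t=9 v=1: → [9,12); WM=6
i=3 t=8 v=8: → [8,12); WM=6
i=4 t=4 v=9: → [4,7); WM=6
i=5 t=10 v=7: → [8,13); WM=7
i=6 t=5 v=8: → [4,8); WM=7
i=7 t=14 v=4: → [14,17); WM=11
i=8 t=14 v=4: → [14,17); WM=11
i=9 t=10 v=8: → [8,13); WM=11

[1,4)=6 [4,8)=9 [8,13)=8 [14,17)=4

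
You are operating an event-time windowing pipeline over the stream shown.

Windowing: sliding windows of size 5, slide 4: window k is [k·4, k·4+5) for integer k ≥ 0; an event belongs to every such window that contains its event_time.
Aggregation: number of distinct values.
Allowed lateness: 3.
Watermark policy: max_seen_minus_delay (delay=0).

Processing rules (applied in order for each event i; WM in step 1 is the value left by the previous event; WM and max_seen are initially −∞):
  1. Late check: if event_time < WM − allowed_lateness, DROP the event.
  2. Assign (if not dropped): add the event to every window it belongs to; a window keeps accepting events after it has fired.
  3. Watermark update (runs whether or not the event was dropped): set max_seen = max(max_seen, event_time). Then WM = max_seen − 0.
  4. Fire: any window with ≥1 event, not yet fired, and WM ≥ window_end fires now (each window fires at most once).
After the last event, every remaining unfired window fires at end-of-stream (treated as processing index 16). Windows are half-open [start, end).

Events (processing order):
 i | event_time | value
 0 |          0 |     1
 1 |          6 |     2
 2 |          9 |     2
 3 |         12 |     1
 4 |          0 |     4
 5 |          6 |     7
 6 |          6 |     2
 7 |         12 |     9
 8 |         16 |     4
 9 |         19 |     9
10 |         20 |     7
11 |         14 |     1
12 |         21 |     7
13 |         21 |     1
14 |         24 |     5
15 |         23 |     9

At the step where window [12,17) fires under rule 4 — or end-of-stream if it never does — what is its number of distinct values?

3

i=0 t=0 v=1: → [0,5); WM=0
i=1 t=6 v=2: → [4,9); WM=6; [0,5) fires=1
i=2 t=9 v=2: → [8,13); WM=9; [4,9) fires=1
i=3 t=12 v=1: → [12,17),[8,13); WM=12
i=4 t=0 v=4: DROP (t<12-3); WM=12
i=5 t=6 v=7: DROP (t<12-3); WM=12
i=6 t=6 v=2: DROP (t<12-3); WM=12
i=7 t=12 v=9: → [12,17),[8,13); WM=12
i=8 t=16 v=4: → [16,21),[12,17); WM=16; [8,13) fires=3
i=9 t=19 v=9: → [16,21); WM=19; [12,17) fires=3
i=10 t=20 v=7: → [20,25),[16,21); WM=20
i=11 t=14 v=1: DROP (t<20-3); WM=20
i=12 t=21 v=7: → [20,25); WM=21; [16,21) fires=3
i=13 t=21 v=1: → [20,25); WM=21
i=14 t=24 v=5: → [24,29),[20,25); WM=24
i=15 t=23 v=9: → [20,25); WM=24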